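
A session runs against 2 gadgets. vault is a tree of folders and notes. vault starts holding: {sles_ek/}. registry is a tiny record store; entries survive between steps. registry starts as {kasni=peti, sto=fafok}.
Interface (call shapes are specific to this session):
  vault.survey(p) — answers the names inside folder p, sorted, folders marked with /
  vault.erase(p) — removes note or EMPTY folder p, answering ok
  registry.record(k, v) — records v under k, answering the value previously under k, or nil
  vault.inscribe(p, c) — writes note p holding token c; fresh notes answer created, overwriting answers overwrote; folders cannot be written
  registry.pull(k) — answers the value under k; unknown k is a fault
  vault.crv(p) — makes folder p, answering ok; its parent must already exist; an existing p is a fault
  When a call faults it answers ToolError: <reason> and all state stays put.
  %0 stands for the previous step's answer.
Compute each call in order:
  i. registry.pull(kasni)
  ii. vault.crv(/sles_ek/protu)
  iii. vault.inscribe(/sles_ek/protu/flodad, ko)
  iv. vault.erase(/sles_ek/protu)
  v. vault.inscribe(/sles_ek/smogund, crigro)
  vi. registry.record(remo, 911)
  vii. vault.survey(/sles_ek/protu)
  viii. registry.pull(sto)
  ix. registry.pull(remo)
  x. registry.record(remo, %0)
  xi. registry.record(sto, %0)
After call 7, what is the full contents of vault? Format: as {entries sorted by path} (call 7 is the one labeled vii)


Answer: {sles_ek/, sles_ek/protu/, sles_ek/protu/flodad=ko, sles_ek/smogund=crigro}

Derivation:
·→ registry.pull(k=kasni)
·← peti
·→ vault.crv(p=/sles_ek/protu)
·← ok
·→ vault.inscribe(p=/sles_ek/protu/flodad, c=ko)
·← created
·→ vault.erase(p=/sles_ek/protu)
·← ToolError: not empty
·→ vault.inscribe(p=/sles_ek/smogund, c=crigro)
·← created
·→ registry.record(k=remo, v=911)
·← nil
·→ vault.survey(p=/sles_ek/protu)
·← [flodad]
·→ registry.pull(k=sto)
·← fafok
·→ registry.pull(k=remo)
·← 911
·→ registry.record(k=remo, v=%0)
·← 911
·→ registry.record(k=sto, v=%0)
·← fafok


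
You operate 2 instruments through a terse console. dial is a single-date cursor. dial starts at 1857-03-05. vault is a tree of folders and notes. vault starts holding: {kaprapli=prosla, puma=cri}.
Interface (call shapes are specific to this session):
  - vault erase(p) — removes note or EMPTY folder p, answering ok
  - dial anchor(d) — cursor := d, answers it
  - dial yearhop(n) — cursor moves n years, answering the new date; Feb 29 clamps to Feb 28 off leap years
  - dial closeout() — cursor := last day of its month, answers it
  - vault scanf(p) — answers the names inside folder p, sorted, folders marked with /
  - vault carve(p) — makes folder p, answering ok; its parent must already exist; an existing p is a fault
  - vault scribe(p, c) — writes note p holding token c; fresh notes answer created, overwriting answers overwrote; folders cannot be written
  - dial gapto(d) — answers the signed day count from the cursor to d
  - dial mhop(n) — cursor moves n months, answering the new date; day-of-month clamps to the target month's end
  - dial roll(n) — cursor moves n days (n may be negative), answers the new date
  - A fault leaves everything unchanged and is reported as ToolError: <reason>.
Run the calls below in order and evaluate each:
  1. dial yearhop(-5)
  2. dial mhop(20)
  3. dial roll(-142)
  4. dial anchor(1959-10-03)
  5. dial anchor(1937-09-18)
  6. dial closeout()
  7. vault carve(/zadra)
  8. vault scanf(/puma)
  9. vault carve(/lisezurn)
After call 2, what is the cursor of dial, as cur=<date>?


-> dial yearhop(n: -5)
<- 1852-03-05
-> dial mhop(n: 20)
<- 1853-11-05
-> dial roll(n: -142)
<- 1853-06-16
-> dial anchor(d: 1959-10-03)
<- 1959-10-03
-> dial anchor(d: 1937-09-18)
<- 1937-09-18
-> dial closeout()
<- 1937-09-30
-> vault carve(p: /zadra)
<- ok
-> vault scanf(p: /puma)
<- ToolError: not a directory
-> vault carve(p: /lisezurn)
<- ok

Answer: cur=1853-11-05


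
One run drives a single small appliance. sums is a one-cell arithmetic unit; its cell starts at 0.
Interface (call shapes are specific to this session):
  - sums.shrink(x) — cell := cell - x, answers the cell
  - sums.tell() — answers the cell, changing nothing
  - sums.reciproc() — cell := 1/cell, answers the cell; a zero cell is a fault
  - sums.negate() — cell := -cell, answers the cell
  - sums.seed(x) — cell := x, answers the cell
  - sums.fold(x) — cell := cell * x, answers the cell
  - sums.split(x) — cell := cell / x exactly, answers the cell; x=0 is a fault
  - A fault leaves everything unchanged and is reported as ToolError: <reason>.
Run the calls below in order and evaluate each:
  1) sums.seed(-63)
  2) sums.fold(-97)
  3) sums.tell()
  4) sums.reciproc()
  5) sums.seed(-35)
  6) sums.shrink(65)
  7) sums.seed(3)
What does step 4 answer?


Answer: 1/6111

Derivation:
==> sums.seed(x→-63)
<== -63
==> sums.fold(x→-97)
<== 6111
==> sums.tell()
<== 6111
==> sums.reciproc()
<== 1/6111
==> sums.seed(x→-35)
<== -35
==> sums.shrink(x→65)
<== -100
==> sums.seed(x→3)
<== 3


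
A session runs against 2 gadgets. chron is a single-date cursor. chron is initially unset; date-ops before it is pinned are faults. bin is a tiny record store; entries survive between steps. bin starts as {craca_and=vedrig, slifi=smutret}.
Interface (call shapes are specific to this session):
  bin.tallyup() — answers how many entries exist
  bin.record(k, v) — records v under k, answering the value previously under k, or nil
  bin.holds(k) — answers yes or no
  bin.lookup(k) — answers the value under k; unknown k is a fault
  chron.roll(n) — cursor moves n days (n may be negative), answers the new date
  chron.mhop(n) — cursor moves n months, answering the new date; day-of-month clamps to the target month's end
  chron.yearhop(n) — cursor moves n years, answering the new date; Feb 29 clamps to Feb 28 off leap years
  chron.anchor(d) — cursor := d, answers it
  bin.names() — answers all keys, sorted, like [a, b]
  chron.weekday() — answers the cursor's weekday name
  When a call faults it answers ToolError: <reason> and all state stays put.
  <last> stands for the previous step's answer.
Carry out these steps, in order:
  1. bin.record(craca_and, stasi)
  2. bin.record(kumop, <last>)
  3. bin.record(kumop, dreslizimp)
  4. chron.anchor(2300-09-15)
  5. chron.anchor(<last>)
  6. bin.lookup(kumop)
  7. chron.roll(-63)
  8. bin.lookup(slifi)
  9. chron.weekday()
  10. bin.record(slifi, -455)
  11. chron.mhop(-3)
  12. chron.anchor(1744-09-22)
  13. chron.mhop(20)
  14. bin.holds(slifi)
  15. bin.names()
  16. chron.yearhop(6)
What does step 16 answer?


Answer: 1752-05-22

Derivation:
[in] bin.record k: craca_and v: stasi
:: vedrig
[in] bin.record k: kumop v: <last>
:: nil
[in] bin.record k: kumop v: dreslizimp
:: vedrig
[in] chron.anchor d: 2300-09-15
:: 2300-09-15
[in] chron.anchor d: <last>
:: 2300-09-15
[in] bin.lookup k: kumop
:: dreslizimp
[in] chron.roll n: -63
:: 2300-07-14
[in] bin.lookup k: slifi
:: smutret
[in] chron.weekday
:: Saturday
[in] bin.record k: slifi v: -455
:: smutret
[in] chron.mhop n: -3
:: 2300-04-14
[in] chron.anchor d: 1744-09-22
:: 1744-09-22
[in] chron.mhop n: 20
:: 1746-05-22
[in] bin.holds k: slifi
:: yes
[in] bin.names
:: [craca_and, kumop, slifi]
[in] chron.yearhop n: 6
:: 1752-05-22


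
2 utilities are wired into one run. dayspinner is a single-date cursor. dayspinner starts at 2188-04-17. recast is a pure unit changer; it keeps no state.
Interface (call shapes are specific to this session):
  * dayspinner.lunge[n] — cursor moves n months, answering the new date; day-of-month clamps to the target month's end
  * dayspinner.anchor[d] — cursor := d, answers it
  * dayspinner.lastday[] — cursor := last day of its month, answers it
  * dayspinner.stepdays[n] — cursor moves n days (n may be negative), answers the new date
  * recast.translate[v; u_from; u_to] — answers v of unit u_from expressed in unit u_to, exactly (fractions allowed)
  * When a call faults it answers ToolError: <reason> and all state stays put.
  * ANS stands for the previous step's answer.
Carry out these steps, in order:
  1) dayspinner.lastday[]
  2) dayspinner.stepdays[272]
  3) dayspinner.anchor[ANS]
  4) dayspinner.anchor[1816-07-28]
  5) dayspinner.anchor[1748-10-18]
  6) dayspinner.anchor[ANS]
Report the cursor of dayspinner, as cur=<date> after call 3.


Answer: cur=2189-01-27

Derivation:
! lastday() ~> 2188-04-30
! stepdays(n='272') ~> 2189-01-27
! anchor(d='ANS') ~> 2189-01-27
! anchor(d='1816-07-28') ~> 1816-07-28
! anchor(d='1748-10-18') ~> 1748-10-18
! anchor(d='ANS') ~> 1748-10-18


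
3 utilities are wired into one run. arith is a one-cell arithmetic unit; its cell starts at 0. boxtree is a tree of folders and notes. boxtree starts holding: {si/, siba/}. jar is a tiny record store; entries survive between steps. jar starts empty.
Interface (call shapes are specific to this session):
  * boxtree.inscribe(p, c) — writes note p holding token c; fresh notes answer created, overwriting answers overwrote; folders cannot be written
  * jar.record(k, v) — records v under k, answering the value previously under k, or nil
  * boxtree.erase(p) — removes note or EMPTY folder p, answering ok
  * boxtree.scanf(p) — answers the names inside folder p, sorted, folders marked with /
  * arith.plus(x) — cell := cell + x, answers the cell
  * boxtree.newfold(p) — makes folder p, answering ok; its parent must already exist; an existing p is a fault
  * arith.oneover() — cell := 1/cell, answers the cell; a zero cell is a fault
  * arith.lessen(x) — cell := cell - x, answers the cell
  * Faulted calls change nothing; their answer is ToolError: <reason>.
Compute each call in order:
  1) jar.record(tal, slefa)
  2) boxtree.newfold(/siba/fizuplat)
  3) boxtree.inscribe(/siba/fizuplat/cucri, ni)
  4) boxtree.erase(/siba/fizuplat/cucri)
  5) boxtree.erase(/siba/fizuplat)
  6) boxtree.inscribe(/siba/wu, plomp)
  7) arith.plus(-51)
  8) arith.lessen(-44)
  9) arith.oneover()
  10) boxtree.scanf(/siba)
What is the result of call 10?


[in] jar.record tal slefa
:: nil
[in] boxtree.newfold /siba/fizuplat
:: ok
[in] boxtree.inscribe /siba/fizuplat/cucri ni
:: created
[in] boxtree.erase /siba/fizuplat/cucri
:: ok
[in] boxtree.erase /siba/fizuplat
:: ok
[in] boxtree.inscribe /siba/wu plomp
:: created
[in] arith.plus -51
:: -51
[in] arith.lessen -44
:: -7
[in] arith.oneover
:: -1/7
[in] boxtree.scanf /siba
:: [wu]

Answer: [wu]


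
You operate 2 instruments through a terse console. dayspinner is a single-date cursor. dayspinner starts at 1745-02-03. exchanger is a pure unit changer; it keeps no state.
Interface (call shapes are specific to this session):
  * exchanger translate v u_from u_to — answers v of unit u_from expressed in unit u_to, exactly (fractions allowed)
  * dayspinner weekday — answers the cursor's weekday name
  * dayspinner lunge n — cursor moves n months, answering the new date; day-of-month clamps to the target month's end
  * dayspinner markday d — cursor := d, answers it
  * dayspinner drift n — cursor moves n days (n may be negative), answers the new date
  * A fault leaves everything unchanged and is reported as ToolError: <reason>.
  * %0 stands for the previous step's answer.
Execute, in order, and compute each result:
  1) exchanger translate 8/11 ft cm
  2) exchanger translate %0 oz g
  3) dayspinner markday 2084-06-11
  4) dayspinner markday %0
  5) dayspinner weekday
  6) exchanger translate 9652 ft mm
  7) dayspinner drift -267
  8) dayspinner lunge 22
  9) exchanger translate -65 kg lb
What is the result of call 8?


Answer: 2085-07-18

Derivation:
-- 1. exchanger translate(v='8/11', u_from='ft', u_to='cm') : 6096/275
-- 2. exchanger translate(v='%0', u_from='oz', u_to='g') : 1571079027/2500000
-- 3. dayspinner markday(d='2084-06-11') : 2084-06-11
-- 4. dayspinner markday(d='%0') : 2084-06-11
-- 5. dayspinner weekday() : Sunday
-- 6. exchanger translate(v='9652', u_from='ft', u_to='mm') : 14709648/5
-- 7. dayspinner drift(n='-267') : 2083-09-18
-- 8. dayspinner lunge(n='22') : 2085-07-18
-- 9. exchanger translate(v='-65', u_from='kg', u_to='lb') : -6500000000/45359237


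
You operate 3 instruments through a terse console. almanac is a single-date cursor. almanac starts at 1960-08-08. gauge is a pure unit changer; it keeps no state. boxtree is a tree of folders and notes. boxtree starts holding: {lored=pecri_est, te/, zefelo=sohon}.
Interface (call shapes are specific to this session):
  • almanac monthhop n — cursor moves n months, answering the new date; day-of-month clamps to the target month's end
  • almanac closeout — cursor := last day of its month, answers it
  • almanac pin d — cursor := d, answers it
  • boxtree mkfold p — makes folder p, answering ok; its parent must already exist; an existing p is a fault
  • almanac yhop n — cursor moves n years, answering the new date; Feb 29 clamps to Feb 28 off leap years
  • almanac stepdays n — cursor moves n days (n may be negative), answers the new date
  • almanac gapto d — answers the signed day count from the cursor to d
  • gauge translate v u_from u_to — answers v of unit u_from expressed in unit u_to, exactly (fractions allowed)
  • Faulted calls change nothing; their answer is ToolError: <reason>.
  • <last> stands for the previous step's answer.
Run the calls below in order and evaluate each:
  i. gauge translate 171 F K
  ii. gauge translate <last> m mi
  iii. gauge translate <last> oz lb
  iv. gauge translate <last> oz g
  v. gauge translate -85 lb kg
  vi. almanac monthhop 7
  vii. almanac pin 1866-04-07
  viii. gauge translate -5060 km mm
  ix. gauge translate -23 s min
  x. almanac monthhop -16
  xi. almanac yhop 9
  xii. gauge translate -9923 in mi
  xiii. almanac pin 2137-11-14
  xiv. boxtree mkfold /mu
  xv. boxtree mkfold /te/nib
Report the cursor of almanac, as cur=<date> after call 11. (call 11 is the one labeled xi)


Answer: cur=1873-12-07

Derivation:
Step: gauge translate[v: 171; u_from: F; u_to: K]
Result: 63067/180
Step: gauge translate[v: <last>; u_from: m; u_to: mi]
Result: 1576675/7242048
Step: gauge translate[v: <last>; u_from: oz; u_to: lb]
Result: 1576675/115872768
Step: gauge translate[v: <last>; u_from: oz; u_to: g]
Result: 260060999989/674168832000
Step: gauge translate[v: -85; u_from: lb; u_to: kg]
Result: -771107029/20000000
Step: almanac monthhop[n: 7]
Result: 1961-03-08
Step: almanac pin[d: 1866-04-07]
Result: 1866-04-07
Step: gauge translate[v: -5060; u_from: km; u_to: mm]
Result: -5060000000
Step: gauge translate[v: -23; u_from: s; u_to: min]
Result: -23/60
Step: almanac monthhop[n: -16]
Result: 1864-12-07
Step: almanac yhop[n: 9]
Result: 1873-12-07
Step: gauge translate[v: -9923; u_from: in; u_to: mi]
Result: -9923/63360
Step: almanac pin[d: 2137-11-14]
Result: 2137-11-14
Step: boxtree mkfold[p: /mu]
Result: ok
Step: boxtree mkfold[p: /te/nib]
Result: ok


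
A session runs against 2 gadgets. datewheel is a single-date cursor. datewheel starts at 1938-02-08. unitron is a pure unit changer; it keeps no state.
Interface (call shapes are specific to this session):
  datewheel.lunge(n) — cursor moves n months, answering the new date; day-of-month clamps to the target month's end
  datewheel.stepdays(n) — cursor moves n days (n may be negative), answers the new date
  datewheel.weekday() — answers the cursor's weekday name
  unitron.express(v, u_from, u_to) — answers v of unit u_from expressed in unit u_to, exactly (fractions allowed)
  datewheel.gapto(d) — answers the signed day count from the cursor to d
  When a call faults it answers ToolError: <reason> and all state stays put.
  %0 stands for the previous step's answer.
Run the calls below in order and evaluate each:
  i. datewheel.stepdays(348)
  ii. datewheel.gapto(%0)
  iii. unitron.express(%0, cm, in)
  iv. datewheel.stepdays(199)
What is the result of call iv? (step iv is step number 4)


Answer: 1939-08-09

Derivation:
·→ datewheel.stepdays(n=348)
·← 1939-01-22
·→ datewheel.gapto(d=%0)
·← 0
·→ unitron.express(v=%0, u_from=cm, u_to=in)
·← 0
·→ datewheel.stepdays(n=199)
·← 1939-08-09


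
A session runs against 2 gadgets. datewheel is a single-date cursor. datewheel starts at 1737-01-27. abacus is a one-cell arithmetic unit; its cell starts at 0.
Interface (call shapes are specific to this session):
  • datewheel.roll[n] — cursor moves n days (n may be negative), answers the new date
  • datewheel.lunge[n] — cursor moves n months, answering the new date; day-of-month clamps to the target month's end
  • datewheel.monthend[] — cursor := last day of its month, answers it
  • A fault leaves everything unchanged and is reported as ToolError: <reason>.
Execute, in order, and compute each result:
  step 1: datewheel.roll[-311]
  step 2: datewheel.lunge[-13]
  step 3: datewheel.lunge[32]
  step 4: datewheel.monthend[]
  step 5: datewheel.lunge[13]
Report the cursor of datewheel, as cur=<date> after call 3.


;; roll(n='-311') : 1736-03-22
;; lunge(n='-13') : 1735-02-22
;; lunge(n='32') : 1737-10-22
;; monthend() : 1737-10-31
;; lunge(n='13') : 1738-11-30

Answer: cur=1737-10-22


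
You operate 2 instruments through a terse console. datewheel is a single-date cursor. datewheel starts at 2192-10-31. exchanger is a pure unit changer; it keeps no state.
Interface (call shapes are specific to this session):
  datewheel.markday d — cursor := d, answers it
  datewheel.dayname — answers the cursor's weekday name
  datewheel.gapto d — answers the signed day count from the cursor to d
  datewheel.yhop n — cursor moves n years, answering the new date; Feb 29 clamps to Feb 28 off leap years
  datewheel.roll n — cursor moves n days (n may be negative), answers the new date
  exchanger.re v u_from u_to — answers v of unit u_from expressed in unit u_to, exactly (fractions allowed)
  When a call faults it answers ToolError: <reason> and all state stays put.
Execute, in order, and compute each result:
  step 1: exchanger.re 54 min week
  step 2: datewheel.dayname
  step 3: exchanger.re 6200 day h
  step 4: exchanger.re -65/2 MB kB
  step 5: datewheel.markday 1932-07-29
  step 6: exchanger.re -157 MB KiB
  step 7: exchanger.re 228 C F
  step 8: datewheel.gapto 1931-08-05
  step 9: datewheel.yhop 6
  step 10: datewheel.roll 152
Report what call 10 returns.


Answer: 1938-12-28

Derivation:
! re(v→54, u_from→min, u_to→week) => 3/560
! dayname() => Wednesday
! re(v→6200, u_from→day, u_to→h) => 148800
! re(v→-65/2, u_from→MB, u_to→kB) => -32500
! markday(d→1932-07-29) => 1932-07-29
! re(v→-157, u_from→MB, u_to→KiB) => -2453125/16
! re(v→228, u_from→C, u_to→F) => 2212/5
! gapto(d→1931-08-05) => -359
! yhop(n→6) => 1938-07-29
! roll(n→152) => 1938-12-28


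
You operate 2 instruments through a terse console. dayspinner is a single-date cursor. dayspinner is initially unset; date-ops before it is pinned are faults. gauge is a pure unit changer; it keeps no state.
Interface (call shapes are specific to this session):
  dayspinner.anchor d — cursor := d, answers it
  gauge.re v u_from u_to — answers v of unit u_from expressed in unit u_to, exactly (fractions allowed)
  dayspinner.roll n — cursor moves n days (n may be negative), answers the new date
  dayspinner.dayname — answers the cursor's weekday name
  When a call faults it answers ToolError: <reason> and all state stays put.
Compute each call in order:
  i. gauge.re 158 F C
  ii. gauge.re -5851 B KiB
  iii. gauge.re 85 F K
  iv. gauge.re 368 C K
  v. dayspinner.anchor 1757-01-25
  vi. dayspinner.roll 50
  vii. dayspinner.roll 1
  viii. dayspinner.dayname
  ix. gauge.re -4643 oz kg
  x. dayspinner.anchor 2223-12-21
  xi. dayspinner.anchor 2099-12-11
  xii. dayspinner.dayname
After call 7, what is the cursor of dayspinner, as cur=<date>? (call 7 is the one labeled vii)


>>> re v='158' u_from='F' u_to='C'
= 70
>>> re v='-5851' u_from='B' u_to='KiB'
= -5851/1024
>>> re v='85' u_from='F' u_to='K'
= 54467/180
>>> re v='368' u_from='C' u_to='K'
= 12823/20
>>> anchor d='1757-01-25'
= 1757-01-25
>>> roll n='50'
= 1757-03-16
>>> roll n='1'
= 1757-03-17
>>> dayname
= Thursday
>>> re v='-4643' u_from='oz' u_to='kg'
= -210602937391/1600000000
>>> anchor d='2223-12-21'
= 2223-12-21
>>> anchor d='2099-12-11'
= 2099-12-11
>>> dayname
= Friday

Answer: cur=1757-03-17


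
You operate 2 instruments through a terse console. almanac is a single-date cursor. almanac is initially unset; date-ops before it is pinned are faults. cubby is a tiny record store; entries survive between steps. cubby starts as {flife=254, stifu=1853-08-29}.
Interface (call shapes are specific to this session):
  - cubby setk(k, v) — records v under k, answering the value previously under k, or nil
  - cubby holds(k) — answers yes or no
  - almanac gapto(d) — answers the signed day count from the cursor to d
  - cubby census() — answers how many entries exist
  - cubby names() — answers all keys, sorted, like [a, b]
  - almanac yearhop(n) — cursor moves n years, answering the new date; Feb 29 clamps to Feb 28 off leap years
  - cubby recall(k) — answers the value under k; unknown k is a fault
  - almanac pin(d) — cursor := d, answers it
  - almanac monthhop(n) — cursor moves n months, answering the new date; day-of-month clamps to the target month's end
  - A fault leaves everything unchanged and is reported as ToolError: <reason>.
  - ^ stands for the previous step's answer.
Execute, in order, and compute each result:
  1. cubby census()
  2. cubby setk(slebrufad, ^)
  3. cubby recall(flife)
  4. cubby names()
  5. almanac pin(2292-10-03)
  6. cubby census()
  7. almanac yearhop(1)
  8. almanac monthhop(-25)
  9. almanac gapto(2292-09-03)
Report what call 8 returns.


% cubby census
= 2
% cubby setk k='slebrufad' v='^'
= nil
% cubby recall k='flife'
= 254
% cubby names
= [flife, slebrufad, stifu]
% almanac pin d='2292-10-03'
= 2292-10-03
% cubby census
= 3
% almanac yearhop n='1'
= 2293-10-03
% almanac monthhop n='-25'
= 2291-09-03
% almanac gapto d='2292-09-03'
= 366

Answer: 2291-09-03


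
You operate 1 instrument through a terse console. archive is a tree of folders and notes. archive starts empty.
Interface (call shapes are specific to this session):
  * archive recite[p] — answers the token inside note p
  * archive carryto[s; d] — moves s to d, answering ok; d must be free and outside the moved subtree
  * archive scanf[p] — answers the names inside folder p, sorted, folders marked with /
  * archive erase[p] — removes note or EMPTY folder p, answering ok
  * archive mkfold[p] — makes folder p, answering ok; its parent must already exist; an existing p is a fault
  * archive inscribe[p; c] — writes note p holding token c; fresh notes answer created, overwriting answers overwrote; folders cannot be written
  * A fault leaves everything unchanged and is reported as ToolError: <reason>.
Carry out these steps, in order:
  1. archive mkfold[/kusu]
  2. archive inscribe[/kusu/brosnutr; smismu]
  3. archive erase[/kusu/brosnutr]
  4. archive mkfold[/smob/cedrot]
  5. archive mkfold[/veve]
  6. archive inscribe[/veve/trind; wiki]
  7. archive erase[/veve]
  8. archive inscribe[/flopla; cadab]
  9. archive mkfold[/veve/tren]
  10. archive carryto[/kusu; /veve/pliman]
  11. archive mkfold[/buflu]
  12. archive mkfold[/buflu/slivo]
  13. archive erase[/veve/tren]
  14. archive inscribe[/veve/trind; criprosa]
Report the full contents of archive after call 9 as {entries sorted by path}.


% archive mkfold /kusu
[out] ok
% archive inscribe /kusu/brosnutr smismu
[out] created
% archive erase /kusu/brosnutr
[out] ok
% archive mkfold /smob/cedrot
[out] ToolError: no parent
% archive mkfold /veve
[out] ok
% archive inscribe /veve/trind wiki
[out] created
% archive erase /veve
[out] ToolError: not empty
% archive inscribe /flopla cadab
[out] created
% archive mkfold /veve/tren
[out] ok
% archive carryto /kusu /veve/pliman
[out] ok
% archive mkfold /buflu
[out] ok
% archive mkfold /buflu/slivo
[out] ok
% archive erase /veve/tren
[out] ok
% archive inscribe /veve/trind criprosa
[out] overwrote

Answer: {flopla=cadab, kusu/, veve/, veve/tren/, veve/trind=wiki}


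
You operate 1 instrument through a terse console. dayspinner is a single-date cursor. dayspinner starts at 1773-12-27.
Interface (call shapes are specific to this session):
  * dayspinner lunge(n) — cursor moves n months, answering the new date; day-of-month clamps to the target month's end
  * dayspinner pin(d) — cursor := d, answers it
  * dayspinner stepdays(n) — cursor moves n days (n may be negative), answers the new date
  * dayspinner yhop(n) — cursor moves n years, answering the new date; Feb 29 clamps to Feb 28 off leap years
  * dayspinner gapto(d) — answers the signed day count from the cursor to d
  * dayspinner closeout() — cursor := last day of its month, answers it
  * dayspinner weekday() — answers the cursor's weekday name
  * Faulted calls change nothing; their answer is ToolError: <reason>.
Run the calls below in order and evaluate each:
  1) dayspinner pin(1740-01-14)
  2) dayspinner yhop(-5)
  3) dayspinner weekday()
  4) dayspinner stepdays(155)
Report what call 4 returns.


Using dayspinner pin on d: 1740-01-14, and observe 1740-01-14.
Calling dayspinner yhop on n: -5, and observe 1735-01-14.
Now I run dayspinner weekday(): Friday.
I try dayspinner stepdays on n: 155, and observe 1735-06-18.

Answer: 1735-06-18


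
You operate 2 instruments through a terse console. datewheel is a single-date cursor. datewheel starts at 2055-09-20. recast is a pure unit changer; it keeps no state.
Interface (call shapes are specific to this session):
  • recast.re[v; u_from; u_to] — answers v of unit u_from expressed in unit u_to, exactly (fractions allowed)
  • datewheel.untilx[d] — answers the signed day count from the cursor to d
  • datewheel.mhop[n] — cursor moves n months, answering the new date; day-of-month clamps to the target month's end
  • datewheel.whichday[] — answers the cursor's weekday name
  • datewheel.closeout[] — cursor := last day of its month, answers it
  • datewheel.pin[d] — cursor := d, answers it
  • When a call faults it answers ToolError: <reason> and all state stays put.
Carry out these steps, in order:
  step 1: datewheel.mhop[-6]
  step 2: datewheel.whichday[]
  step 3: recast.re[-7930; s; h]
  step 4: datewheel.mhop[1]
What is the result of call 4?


[in] mhop n=-6
[out] 2055-03-20
[in] whichday
[out] Saturday
[in] re v=-7930 u_from=s u_to=h
[out] -793/360
[in] mhop n=1
[out] 2055-04-20

Answer: 2055-04-20


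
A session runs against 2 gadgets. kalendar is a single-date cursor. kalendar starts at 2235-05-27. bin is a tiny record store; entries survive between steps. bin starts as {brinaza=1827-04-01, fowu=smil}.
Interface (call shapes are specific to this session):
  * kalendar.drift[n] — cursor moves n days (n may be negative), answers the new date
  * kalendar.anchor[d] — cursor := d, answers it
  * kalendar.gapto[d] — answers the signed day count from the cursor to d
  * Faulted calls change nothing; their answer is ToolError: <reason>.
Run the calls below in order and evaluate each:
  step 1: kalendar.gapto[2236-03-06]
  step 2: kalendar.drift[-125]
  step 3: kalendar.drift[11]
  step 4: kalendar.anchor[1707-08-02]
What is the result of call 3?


> kalendar.gapto d='2236-03-06'
= 284
> kalendar.drift n='-125'
= 2235-01-22
> kalendar.drift n='11'
= 2235-02-02
> kalendar.anchor d='1707-08-02'
= 1707-08-02

Answer: 2235-02-02


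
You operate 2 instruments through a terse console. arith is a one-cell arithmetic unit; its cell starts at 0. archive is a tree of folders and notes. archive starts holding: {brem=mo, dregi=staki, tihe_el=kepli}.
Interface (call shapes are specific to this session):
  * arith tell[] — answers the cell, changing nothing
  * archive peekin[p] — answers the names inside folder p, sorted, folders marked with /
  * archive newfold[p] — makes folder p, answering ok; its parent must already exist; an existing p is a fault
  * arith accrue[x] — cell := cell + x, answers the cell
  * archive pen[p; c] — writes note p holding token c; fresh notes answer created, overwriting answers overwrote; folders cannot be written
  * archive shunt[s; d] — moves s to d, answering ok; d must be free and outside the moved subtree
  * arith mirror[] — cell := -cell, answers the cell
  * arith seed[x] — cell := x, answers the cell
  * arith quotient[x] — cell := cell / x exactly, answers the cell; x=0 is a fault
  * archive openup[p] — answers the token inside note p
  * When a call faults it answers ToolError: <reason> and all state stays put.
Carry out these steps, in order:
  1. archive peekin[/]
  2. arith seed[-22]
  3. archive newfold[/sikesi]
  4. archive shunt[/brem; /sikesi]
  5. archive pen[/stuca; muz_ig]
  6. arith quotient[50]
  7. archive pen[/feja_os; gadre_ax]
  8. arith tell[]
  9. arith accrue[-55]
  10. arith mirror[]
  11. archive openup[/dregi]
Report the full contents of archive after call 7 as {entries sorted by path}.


Answer: {brem=mo, dregi=staki, feja_os=gadre_ax, sikesi/, stuca=muz_ig, tihe_el=kepli}

Derivation:
I call archive peekin(/): [brem, dregi, tihe_el].
Invoking arith seed(-22): -22.
Then archive newfold(/sikesi), — result: ok.
Calling archive shunt(/brem, /sikesi): ToolError: exists.
I call archive pen(/stuca, muz_ig), which returns created.
I invoke arith quotient(50), and get -11/25.
Next I call archive pen(/feja_os, gadre_ax), yielding created.
Calling arith tell, which returns -11/25.
Then arith accrue(-55), and see -1386/25.
Then arith mirror(), and observe 1386/25.
I run archive openup(/dregi), → staki.


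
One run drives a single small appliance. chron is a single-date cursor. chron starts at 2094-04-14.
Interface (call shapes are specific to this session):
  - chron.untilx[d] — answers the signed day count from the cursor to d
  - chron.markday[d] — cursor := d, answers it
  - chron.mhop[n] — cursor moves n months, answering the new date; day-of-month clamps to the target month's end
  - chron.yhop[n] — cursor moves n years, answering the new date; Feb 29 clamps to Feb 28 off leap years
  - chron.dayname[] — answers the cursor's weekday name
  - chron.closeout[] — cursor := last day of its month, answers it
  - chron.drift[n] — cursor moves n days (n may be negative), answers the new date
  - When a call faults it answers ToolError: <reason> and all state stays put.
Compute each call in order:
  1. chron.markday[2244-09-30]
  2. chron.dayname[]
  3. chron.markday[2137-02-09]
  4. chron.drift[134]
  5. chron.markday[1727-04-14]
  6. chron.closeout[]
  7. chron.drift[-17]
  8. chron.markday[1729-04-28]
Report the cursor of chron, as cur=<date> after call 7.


Answer: cur=1727-04-13

Derivation:
>>> chron.markday 2244-09-30
= 2244-09-30
>>> chron.dayname
= Monday
>>> chron.markday 2137-02-09
= 2137-02-09
>>> chron.drift 134
= 2137-06-23
>>> chron.markday 1727-04-14
= 1727-04-14
>>> chron.closeout
= 1727-04-30
>>> chron.drift -17
= 1727-04-13
>>> chron.markday 1729-04-28
= 1729-04-28


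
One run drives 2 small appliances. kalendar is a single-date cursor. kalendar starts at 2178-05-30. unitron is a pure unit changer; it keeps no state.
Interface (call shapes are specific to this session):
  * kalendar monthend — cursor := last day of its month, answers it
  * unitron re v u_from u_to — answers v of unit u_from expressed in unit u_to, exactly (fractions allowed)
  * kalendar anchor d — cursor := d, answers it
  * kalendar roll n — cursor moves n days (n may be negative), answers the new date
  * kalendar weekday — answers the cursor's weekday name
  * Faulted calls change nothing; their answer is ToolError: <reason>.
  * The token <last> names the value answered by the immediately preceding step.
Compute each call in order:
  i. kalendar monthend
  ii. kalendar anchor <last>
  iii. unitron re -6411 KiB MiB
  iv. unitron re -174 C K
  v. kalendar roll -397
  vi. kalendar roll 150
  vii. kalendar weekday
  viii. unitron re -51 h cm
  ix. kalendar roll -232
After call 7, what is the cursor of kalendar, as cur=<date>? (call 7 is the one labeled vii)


Answer: cur=2177-09-26

Derivation:
Using kalendar monthend(), — result: 2178-05-31.
I use kalendar anchor with <last>, — result: 2178-05-31.
I call unitron re with -6411, KiB, MiB, yielding -6411/1024.
I use unitron re with -174, C, K, giving 1983/20.
I use kalendar roll with -397: 2177-04-29.
Using kalendar roll with 150, yielding 2177-09-26.
I run kalendar weekday(), yielding Friday.
I use unitron re with -51, h, cm, — result: ToolError: incompatible units.
Invoking kalendar roll with -232, — result: 2177-02-06.


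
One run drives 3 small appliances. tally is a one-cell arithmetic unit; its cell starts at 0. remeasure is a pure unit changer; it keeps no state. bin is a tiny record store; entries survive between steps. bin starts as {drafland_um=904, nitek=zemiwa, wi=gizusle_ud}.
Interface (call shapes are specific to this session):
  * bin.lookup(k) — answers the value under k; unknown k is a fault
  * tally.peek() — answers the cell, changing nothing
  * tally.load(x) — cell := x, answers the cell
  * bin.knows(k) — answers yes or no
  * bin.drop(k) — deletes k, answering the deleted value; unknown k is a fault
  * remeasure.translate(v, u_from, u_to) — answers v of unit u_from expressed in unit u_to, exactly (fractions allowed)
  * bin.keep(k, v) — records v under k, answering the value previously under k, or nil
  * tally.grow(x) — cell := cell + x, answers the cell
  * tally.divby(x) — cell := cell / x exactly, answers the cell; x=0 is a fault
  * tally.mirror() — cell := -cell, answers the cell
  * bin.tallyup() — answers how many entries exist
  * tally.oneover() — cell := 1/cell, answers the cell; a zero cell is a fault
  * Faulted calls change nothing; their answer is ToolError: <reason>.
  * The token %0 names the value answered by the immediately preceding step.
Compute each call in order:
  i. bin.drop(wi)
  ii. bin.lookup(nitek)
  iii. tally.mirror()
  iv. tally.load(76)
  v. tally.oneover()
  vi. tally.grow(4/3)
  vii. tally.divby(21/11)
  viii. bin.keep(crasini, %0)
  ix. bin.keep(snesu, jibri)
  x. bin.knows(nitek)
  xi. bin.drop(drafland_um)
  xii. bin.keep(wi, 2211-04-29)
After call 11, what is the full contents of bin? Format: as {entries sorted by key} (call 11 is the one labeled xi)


Answer: {crasini=3377/4788, nitek=zemiwa, snesu=jibri}

Derivation:
I use drop(k: wi), → gizusle_ud.
I call lookup(k: nitek), yielding zemiwa.
Using mirror(), which returns 0.
Calling load(x: 76), and see 76.
I invoke oneover, and see 1/76.
Next I call grow(x: 4/3), — result: 307/228.
Then divby(x: 21/11), and get 3377/4788.
Now I run keep(k: crasini, v: %0), and see nil.
Now I run keep(k: snesu, v: jibri), and observe nil.
Using knows(k: nitek), → yes.
Calling drop(k: drafland_um), and observe 904.
I call keep(k: wi, v: 2211-04-29), which returns nil.


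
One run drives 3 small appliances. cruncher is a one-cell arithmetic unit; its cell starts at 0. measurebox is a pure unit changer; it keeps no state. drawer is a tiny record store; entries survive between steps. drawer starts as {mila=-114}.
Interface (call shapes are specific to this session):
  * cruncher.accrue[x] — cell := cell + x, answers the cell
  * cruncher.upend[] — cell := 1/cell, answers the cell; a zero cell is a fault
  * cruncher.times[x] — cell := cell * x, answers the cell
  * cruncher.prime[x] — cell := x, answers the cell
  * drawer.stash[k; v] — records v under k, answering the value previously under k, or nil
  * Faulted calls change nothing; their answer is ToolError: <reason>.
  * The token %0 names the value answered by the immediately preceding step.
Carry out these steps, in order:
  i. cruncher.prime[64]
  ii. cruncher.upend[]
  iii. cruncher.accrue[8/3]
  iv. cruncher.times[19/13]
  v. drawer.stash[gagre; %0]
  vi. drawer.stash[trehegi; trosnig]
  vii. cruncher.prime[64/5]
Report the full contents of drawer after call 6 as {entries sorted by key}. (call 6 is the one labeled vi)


Calling cruncher.prime on x→64, and see 64.
I run cruncher.upend, giving 1/64.
I use cruncher.accrue on x→8/3, giving 515/192.
Now I run cruncher.times on x→19/13, and get 9785/2496.
I use drawer.stash on k→gagre, v→%0: nil.
Using drawer.stash on k→trehegi, v→trosnig: nil.
Next I call cruncher.prime on x→64/5, yielding 64/5.

Answer: {gagre=9785/2496, mila=-114, trehegi=trosnig}


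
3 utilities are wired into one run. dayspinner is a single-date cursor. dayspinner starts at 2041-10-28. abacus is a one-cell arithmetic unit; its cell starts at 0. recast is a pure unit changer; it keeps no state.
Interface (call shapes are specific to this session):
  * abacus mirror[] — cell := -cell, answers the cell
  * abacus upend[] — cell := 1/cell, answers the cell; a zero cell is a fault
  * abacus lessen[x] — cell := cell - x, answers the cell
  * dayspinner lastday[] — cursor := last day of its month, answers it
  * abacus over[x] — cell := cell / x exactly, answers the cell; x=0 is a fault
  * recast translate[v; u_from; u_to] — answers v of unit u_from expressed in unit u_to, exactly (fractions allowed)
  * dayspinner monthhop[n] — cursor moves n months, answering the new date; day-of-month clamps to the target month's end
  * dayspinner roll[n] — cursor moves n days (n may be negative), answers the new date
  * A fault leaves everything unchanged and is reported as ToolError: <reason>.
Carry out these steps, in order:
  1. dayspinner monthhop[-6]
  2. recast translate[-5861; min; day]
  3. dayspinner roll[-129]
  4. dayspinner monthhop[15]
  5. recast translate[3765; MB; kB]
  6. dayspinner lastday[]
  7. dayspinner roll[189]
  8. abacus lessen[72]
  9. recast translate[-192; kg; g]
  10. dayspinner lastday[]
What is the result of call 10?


Answer: 2042-10-31

Derivation:
! 1. dayspinner monthhop(n='-6') ~> 2041-04-28
! 2. recast translate(v='-5861', u_from='min', u_to='day') ~> -5861/1440
! 3. dayspinner roll(n='-129') ~> 2040-12-20
! 4. dayspinner monthhop(n='15') ~> 2042-03-20
! 5. recast translate(v='3765', u_from='MB', u_to='kB') ~> 3765000
! 6. dayspinner lastday() ~> 2042-03-31
! 7. dayspinner roll(n='189') ~> 2042-10-06
! 8. abacus lessen(x='72') ~> -72
! 9. recast translate(v='-192', u_from='kg', u_to='g') ~> -192000
! 10. dayspinner lastday() ~> 2042-10-31


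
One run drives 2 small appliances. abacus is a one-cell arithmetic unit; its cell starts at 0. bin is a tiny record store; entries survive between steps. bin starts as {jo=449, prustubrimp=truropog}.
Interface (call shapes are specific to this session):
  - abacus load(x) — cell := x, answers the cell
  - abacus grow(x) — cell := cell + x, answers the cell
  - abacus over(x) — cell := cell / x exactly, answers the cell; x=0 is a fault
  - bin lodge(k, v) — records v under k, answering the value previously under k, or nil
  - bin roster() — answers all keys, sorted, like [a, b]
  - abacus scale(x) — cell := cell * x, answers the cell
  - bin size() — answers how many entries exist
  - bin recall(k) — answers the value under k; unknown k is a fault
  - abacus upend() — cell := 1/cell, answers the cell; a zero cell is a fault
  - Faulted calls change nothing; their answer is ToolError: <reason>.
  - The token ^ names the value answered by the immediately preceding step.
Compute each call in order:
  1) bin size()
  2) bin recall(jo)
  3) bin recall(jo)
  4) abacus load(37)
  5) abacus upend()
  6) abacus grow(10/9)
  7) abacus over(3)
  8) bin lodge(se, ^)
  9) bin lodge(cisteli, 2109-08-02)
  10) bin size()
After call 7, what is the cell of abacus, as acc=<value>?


Answer: acc=379/999

Derivation:
Do: bin size[]
See: 2
Do: bin recall[k: jo]
See: 449
Do: bin recall[k: jo]
See: 449
Do: abacus load[x: 37]
See: 37
Do: abacus upend[]
See: 1/37
Do: abacus grow[x: 10/9]
See: 379/333
Do: abacus over[x: 3]
See: 379/999
Do: bin lodge[k: se; v: ^]
See: nil
Do: bin lodge[k: cisteli; v: 2109-08-02]
See: nil
Do: bin size[]
See: 4


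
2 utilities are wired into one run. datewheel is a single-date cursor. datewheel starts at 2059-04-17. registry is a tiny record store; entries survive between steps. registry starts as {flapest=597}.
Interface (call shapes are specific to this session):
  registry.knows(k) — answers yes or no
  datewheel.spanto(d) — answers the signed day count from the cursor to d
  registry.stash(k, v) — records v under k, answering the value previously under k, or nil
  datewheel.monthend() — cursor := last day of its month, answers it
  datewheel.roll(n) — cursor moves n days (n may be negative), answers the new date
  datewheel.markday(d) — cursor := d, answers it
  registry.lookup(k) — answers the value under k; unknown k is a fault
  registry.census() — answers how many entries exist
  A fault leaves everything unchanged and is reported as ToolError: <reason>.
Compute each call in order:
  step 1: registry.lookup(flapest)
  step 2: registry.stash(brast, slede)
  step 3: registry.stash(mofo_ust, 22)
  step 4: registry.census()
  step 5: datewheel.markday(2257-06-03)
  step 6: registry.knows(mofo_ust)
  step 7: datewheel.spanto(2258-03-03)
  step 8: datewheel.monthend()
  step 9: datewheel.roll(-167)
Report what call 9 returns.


Answer: 2257-01-14

Derivation:
>> registry.lookup(flapest)
<< 597
>> registry.stash(brast, slede)
<< nil
>> registry.stash(mofo_ust, 22)
<< nil
>> registry.census()
<< 3
>> datewheel.markday(2257-06-03)
<< 2257-06-03
>> registry.knows(mofo_ust)
<< yes
>> datewheel.spanto(2258-03-03)
<< 273
>> datewheel.monthend()
<< 2257-06-30
>> datewheel.roll(-167)
<< 2257-01-14
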